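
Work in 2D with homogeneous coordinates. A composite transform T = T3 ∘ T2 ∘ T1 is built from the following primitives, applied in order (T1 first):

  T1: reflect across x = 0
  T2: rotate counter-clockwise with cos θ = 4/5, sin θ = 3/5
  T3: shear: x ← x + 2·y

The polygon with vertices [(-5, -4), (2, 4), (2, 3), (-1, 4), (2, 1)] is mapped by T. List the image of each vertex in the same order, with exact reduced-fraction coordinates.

image vertices: (6, -1/5), (0, 2), (-1, 6/5), (6, 19/5), (-3, -2/5)

T1 reflect across x = 0: (-5, -4) → (5, -4); (2, 4) → (-2, 4); (2, 3) → (-2, 3); (-1, 4) → (1, 4); (2, 1) → (-2, 1)
T2 rotate counter-clockwise with cos θ = 4/5, sin θ = 3/5: (5, -4) → (32/5, -1/5); (-2, 4) → (-4, 2); (-2, 3) → (-17/5, 6/5); (1, 4) → (-8/5, 19/5); (-2, 1) → (-11/5, -2/5)
T3 shear: x ← x + 2·y: (32/5, -1/5) → (6, -1/5); (-4, 2) → (0, 2); (-17/5, 6/5) → (-1, 6/5); (-8/5, 19/5) → (6, 19/5); (-11/5, -2/5) → (-3, -2/5)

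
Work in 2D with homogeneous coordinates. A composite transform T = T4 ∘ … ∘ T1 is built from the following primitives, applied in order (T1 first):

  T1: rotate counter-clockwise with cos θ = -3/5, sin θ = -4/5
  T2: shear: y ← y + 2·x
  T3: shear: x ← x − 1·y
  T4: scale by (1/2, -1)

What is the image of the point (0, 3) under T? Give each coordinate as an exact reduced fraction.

T1 rotate counter-clockwise with cos θ = -3/5, sin θ = -4/5: (0, 3) → (12/5, -9/5)
T2 shear: y ← y + 2·x: (12/5, -9/5) → (12/5, 3)
T3 shear: x ← x − 1·y: (12/5, 3) → (-3/5, 3)
T4 scale by (1/2, -1): (-3/5, 3) → (-3/10, -3)

T(p) = (-3/10, -3)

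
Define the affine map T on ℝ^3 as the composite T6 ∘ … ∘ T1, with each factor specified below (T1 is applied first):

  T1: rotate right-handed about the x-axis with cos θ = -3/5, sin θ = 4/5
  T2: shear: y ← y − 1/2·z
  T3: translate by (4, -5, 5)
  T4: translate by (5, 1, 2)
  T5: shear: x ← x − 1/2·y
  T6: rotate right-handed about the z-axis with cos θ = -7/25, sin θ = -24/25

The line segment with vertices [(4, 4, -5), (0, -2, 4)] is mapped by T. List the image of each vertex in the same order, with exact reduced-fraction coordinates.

T1 rotate right-handed about the x-axis with cos θ = -3/5, sin θ = 4/5: (4, 4, -5) → (4, 8/5, 31/5); (0, -2, 4) → (0, -2, -4)
T2 shear: y ← y − 1/2·z: (4, 8/5, 31/5) → (4, -3/2, 31/5); (0, -2, -4) → (0, 0, -4)
T3 translate by (4, -5, 5): (4, -3/2, 31/5) → (8, -13/2, 56/5); (0, 0, -4) → (4, -5, 1)
T4 translate by (5, 1, 2): (8, -13/2, 56/5) → (13, -11/2, 66/5); (4, -5, 1) → (9, -4, 3)
T5 shear: x ← x − 1/2·y: (13, -11/2, 66/5) → (63/4, -11/2, 66/5); (9, -4, 3) → (11, -4, 3)
T6 rotate right-handed about the z-axis with cos θ = -7/25, sin θ = -24/25: (63/4, -11/2, 66/5) → (-969/100, -679/50, 66/5); (11, -4, 3) → (-173/25, -236/25, 3)

image vertices: (-969/100, -679/50, 66/5), (-173/25, -236/25, 3)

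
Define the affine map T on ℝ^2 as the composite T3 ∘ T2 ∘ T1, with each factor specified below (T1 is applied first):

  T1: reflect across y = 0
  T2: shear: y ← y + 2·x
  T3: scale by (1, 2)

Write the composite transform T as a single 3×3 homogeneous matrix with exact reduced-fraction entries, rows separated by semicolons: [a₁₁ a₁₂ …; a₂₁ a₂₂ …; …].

T = [1 0 0; 4 -2 0; 0 0 1]

T1 = [1 0 0; 0 -1 0; 0 0 1]
T2·T1 = [1 0 0; 2 -1 0; 0 0 1]
T3·…·T1 = [1 0 0; 4 -2 0; 0 0 1]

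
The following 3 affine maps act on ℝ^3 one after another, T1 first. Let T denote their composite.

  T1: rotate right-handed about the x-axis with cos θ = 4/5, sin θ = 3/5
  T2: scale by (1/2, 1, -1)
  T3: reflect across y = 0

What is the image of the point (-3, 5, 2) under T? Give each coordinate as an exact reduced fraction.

T(p) = (-3/2, -14/5, -23/5)

T1 rotate right-handed about the x-axis with cos θ = 4/5, sin θ = 3/5: (-3, 5, 2) → (-3, 14/5, 23/5)
T2 scale by (1/2, 1, -1): (-3, 14/5, 23/5) → (-3/2, 14/5, -23/5)
T3 reflect across y = 0: (-3/2, 14/5, -23/5) → (-3/2, -14/5, -23/5)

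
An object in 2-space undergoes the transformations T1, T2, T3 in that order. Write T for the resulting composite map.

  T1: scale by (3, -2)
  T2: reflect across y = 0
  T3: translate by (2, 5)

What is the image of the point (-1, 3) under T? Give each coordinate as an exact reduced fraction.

T1 scale by (3, -2): (-1, 3) → (-3, -6)
T2 reflect across y = 0: (-3, -6) → (-3, 6)
T3 translate by (2, 5): (-3, 6) → (-1, 11)

T(p) = (-1, 11)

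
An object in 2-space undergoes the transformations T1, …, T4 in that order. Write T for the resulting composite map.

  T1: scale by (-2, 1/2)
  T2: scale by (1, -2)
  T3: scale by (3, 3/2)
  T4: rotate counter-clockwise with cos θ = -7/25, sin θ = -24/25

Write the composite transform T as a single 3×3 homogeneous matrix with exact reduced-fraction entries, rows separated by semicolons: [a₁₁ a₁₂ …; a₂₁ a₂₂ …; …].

T1 = [-2 0 0; 0 1/2 0; 0 0 1]
T2·T1 = [-2 0 0; 0 -1 0; 0 0 1]
T3·…·T1 = [-6 0 0; 0 -3/2 0; 0 0 1]
T4·…·T1 = [42/25 -36/25 0; 144/25 21/50 0; 0 0 1]

T = [42/25 -36/25 0; 144/25 21/50 0; 0 0 1]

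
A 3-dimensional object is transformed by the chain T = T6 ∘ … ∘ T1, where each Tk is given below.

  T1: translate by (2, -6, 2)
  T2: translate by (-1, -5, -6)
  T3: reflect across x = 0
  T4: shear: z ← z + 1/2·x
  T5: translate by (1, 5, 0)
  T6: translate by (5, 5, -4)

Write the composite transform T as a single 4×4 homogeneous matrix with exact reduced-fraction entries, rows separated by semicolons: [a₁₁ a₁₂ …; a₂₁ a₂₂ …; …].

T = [-1 0 0 5; 0 1 0 -1; -1/2 0 1 -17/2; 0 0 0 1]

T1 = [1 0 0 2; 0 1 0 -6; 0 0 1 2; 0 0 0 1]
T2·T1 = [1 0 0 1; 0 1 0 -11; 0 0 1 -4; 0 0 0 1]
T3·…·T1 = [-1 0 0 -1; 0 1 0 -11; 0 0 1 -4; 0 0 0 1]
T4·…·T1 = [-1 0 0 -1; 0 1 0 -11; -1/2 0 1 -9/2; 0 0 0 1]
T5·…·T1 = [-1 0 0 0; 0 1 0 -6; -1/2 0 1 -9/2; 0 0 0 1]
T6·…·T1 = [-1 0 0 5; 0 1 0 -1; -1/2 0 1 -17/2; 0 0 0 1]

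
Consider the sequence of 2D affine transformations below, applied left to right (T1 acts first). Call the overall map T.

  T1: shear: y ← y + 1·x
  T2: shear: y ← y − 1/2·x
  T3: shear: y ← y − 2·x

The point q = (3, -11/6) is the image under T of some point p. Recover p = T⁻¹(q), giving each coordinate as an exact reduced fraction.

p = (3, 8/3)

T1 = [1 0 0; 1 1 0; 0 0 1]
T2·T1 = [1 0 0; 1/2 1 0; 0 0 1]
T3·…·T1 = [1 0 0; -3/2 1 0; 0 0 1]
det M = 1; M⁻¹ = [1 0 0; 3/2 1 0; 0 0 1]
M⁻¹ · (3, -11/6)ᵀ = (3, 8/3)ᵀ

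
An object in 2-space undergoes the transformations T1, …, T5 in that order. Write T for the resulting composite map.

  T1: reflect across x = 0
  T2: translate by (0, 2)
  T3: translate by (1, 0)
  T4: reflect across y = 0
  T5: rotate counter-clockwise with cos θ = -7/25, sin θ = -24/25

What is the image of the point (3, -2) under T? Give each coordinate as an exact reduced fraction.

T(p) = (14/25, 48/25)

T1 reflect across x = 0: (3, -2) → (-3, -2)
T2 translate by (0, 2): (-3, -2) → (-3, 0)
T3 translate by (1, 0): (-3, 0) → (-2, 0)
T4 reflect across y = 0: (-2, 0) → (-2, 0)
T5 rotate counter-clockwise with cos θ = -7/25, sin θ = -24/25: (-2, 0) → (14/25, 48/25)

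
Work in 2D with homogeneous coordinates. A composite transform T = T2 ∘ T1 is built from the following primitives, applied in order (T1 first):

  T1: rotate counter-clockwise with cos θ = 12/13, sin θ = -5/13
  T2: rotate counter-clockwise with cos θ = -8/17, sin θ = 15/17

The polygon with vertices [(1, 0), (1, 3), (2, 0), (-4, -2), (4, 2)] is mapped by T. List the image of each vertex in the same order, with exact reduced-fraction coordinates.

image vertices: (-21/221, 220/221), (-681/221, 157/221), (-42/221, 440/221), (524/221, -838/221), (-524/221, 838/221)

T1 rotate counter-clockwise with cos θ = 12/13, sin θ = -5/13: (1, 0) → (12/13, -5/13); (1, 3) → (27/13, 31/13); (2, 0) → (24/13, -10/13); (-4, -2) → (-58/13, -4/13); (4, 2) → (58/13, 4/13)
T2 rotate counter-clockwise with cos θ = -8/17, sin θ = 15/17: (12/13, -5/13) → (-21/221, 220/221); (27/13, 31/13) → (-681/221, 157/221); (24/13, -10/13) → (-42/221, 440/221); (-58/13, -4/13) → (524/221, -838/221); (58/13, 4/13) → (-524/221, 838/221)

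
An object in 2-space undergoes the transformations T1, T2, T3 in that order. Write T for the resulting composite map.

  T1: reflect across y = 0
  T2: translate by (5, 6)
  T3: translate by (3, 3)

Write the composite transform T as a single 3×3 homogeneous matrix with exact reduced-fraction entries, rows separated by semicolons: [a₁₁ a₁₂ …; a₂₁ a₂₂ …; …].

T = [1 0 8; 0 -1 9; 0 0 1]

T1 = [1 0 0; 0 -1 0; 0 0 1]
T2·T1 = [1 0 5; 0 -1 6; 0 0 1]
T3·…·T1 = [1 0 8; 0 -1 9; 0 0 1]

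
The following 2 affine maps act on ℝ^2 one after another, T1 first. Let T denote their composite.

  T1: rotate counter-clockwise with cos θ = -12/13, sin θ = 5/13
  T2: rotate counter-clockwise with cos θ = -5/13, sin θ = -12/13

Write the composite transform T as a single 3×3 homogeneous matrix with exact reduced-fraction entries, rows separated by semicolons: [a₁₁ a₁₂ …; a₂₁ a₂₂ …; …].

T = [120/169 -119/169 0; 119/169 120/169 0; 0 0 1]

T1 = [-12/13 -5/13 0; 5/13 -12/13 0; 0 0 1]
T2·T1 = [120/169 -119/169 0; 119/169 120/169 0; 0 0 1]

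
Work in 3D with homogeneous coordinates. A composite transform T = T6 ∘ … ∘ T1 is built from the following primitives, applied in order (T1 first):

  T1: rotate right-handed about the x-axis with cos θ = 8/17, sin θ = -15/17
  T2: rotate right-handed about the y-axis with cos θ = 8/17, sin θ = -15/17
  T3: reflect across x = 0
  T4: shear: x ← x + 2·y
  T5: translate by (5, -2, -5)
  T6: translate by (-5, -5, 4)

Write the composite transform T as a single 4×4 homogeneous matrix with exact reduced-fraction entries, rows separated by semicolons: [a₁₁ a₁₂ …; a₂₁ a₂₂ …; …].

T1 = [1 0 0 0; 0 8/17 15/17 0; 0 -15/17 8/17 0; 0 0 0 1]
T2·T1 = [8/17 225/289 -120/289 0; 0 8/17 15/17 0; 15/17 -120/289 64/289 0; 0 0 0 1]
T3·…·T1 = [-8/17 -225/289 120/289 0; 0 8/17 15/17 0; 15/17 -120/289 64/289 0; 0 0 0 1]
T4·…·T1 = [-8/17 47/289 630/289 0; 0 8/17 15/17 0; 15/17 -120/289 64/289 0; 0 0 0 1]
T5·…·T1 = [-8/17 47/289 630/289 5; 0 8/17 15/17 -2; 15/17 -120/289 64/289 -5; 0 0 0 1]
T6·…·T1 = [-8/17 47/289 630/289 0; 0 8/17 15/17 -7; 15/17 -120/289 64/289 -1; 0 0 0 1]

T = [-8/17 47/289 630/289 0; 0 8/17 15/17 -7; 15/17 -120/289 64/289 -1; 0 0 0 1]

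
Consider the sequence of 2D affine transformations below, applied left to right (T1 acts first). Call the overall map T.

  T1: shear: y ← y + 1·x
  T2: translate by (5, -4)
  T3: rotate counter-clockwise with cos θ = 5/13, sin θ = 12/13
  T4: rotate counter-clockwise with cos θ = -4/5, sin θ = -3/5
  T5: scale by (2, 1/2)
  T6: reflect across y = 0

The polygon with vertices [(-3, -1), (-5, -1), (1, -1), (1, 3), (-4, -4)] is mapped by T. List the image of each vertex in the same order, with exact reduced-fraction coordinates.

T1 shear: y ← y + 1·x: (-3, -1) → (-3, -4); (-5, -1) → (-5, -6); (1, -1) → (1, 0); (1, 3) → (1, 4); (-4, -4) → (-4, -8)
T2 translate by (5, -4): (-3, -4) → (2, -8); (-5, -6) → (0, -10); (1, 0) → (6, -4); (1, 4) → (6, 0); (-4, -8) → (1, -12)
T3 rotate counter-clockwise with cos θ = 5/13, sin θ = 12/13: (2, -8) → (106/13, -16/13); (0, -10) → (120/13, -50/13); (6, -4) → (6, 4); (6, 0) → (30/13, 72/13); (1, -12) → (149/13, -48/13)
T4 rotate counter-clockwise with cos θ = -4/5, sin θ = -3/5: (106/13, -16/13) → (-472/65, -254/65); (120/13, -50/13) → (-126/13, -32/13); (6, 4) → (-12/5, -34/5); (30/13, 72/13) → (96/65, -378/65); (149/13, -48/13) → (-148/13, -51/13)
T5 scale by (2, 1/2): (-472/65, -254/65) → (-944/65, -127/65); (-126/13, -32/13) → (-252/13, -16/13); (-12/5, -34/5) → (-24/5, -17/5); (96/65, -378/65) → (192/65, -189/65); (-148/13, -51/13) → (-296/13, -51/26)
T6 reflect across y = 0: (-944/65, -127/65) → (-944/65, 127/65); (-252/13, -16/13) → (-252/13, 16/13); (-24/5, -17/5) → (-24/5, 17/5); (192/65, -189/65) → (192/65, 189/65); (-296/13, -51/26) → (-296/13, 51/26)

image vertices: (-944/65, 127/65), (-252/13, 16/13), (-24/5, 17/5), (192/65, 189/65), (-296/13, 51/26)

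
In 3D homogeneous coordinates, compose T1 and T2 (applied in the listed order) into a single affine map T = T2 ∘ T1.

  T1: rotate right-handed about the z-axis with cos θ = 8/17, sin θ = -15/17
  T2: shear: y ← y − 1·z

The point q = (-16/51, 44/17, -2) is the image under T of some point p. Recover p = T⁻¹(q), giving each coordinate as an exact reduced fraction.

T1 = [8/17 15/17 0 0; -15/17 8/17 0 0; 0 0 1 0; 0 0 0 1]
T2·T1 = [8/17 15/17 0 0; -15/17 8/17 -1 0; 0 0 1 0; 0 0 0 1]
det M = 1; M⁻¹ = [8/17 -15/17 -15/17 0; 15/17 8/17 8/17 0; 0 0 1 0; 0 0 0 1]
M⁻¹ · (-16/51, 44/17, -2)ᵀ = (-2/3, 0, -2)ᵀ

p = (-2/3, 0, -2)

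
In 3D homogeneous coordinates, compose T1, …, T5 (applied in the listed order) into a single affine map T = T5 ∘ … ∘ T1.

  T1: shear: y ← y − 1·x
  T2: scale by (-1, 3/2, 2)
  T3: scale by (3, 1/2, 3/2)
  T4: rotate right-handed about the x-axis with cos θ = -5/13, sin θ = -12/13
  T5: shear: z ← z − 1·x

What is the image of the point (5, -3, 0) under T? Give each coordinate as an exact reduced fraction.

T(p) = (-15, 30/13, 267/13)

T1 shear: y ← y − 1·x: (5, -3, 0) → (5, -8, 0)
T2 scale by (-1, 3/2, 2): (5, -8, 0) → (-5, -12, 0)
T3 scale by (3, 1/2, 3/2): (-5, -12, 0) → (-15, -6, 0)
T4 rotate right-handed about the x-axis with cos θ = -5/13, sin θ = -12/13: (-15, -6, 0) → (-15, 30/13, 72/13)
T5 shear: z ← z − 1·x: (-15, 30/13, 72/13) → (-15, 30/13, 267/13)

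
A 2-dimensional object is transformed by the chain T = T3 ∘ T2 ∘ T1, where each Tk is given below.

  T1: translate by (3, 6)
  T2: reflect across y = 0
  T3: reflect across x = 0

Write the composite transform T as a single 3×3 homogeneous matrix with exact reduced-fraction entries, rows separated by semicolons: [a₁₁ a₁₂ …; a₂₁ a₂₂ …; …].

T = [-1 0 -3; 0 -1 -6; 0 0 1]

T1 = [1 0 3; 0 1 6; 0 0 1]
T2·T1 = [1 0 3; 0 -1 -6; 0 0 1]
T3·…·T1 = [-1 0 -3; 0 -1 -6; 0 0 1]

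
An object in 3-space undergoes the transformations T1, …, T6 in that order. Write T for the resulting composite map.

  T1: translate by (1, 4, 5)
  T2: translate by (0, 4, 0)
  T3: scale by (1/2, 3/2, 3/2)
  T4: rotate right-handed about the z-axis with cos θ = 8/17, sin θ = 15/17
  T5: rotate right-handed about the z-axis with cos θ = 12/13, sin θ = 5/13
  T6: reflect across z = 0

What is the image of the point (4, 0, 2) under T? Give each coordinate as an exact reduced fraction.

T1 translate by (1, 4, 5): (4, 0, 2) → (5, 4, 7)
T2 translate by (0, 4, 0): (5, 4, 7) → (5, 8, 7)
T3 scale by (1/2, 3/2, 3/2): (5, 8, 7) → (5/2, 12, 21/2)
T4 rotate right-handed about the z-axis with cos θ = 8/17, sin θ = 15/17: (5/2, 12, 21/2) → (-160/17, 267/34, 21/2)
T5 rotate right-handed about the z-axis with cos θ = 12/13, sin θ = 5/13: (-160/17, 267/34, 21/2) → (-5175/442, 802/221, 21/2)
T6 reflect across z = 0: (-5175/442, 802/221, 21/2) → (-5175/442, 802/221, -21/2)

T(p) = (-5175/442, 802/221, -21/2)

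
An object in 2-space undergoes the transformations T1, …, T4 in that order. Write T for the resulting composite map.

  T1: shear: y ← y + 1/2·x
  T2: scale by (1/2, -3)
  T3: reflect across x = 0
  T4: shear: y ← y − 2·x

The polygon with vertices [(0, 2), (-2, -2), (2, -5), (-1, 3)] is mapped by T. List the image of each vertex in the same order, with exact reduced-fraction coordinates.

T1 shear: y ← y + 1/2·x: (0, 2) → (0, 2); (-2, -2) → (-2, -3); (2, -5) → (2, -4); (-1, 3) → (-1, 5/2)
T2 scale by (1/2, -3): (0, 2) → (0, -6); (-2, -3) → (-1, 9); (2, -4) → (1, 12); (-1, 5/2) → (-1/2, -15/2)
T3 reflect across x = 0: (0, -6) → (0, -6); (-1, 9) → (1, 9); (1, 12) → (-1, 12); (-1/2, -15/2) → (1/2, -15/2)
T4 shear: y ← y − 2·x: (0, -6) → (0, -6); (1, 9) → (1, 7); (-1, 12) → (-1, 14); (1/2, -15/2) → (1/2, -17/2)

image vertices: (0, -6), (1, 7), (-1, 14), (1/2, -17/2)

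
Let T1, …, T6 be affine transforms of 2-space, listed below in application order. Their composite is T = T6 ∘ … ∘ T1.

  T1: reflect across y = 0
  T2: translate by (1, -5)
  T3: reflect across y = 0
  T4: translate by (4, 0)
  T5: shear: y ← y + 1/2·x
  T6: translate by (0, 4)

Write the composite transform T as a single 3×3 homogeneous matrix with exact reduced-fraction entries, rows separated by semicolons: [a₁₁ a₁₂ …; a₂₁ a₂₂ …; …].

T1 = [1 0 0; 0 -1 0; 0 0 1]
T2·T1 = [1 0 1; 0 -1 -5; 0 0 1]
T3·…·T1 = [1 0 1; 0 1 5; 0 0 1]
T4·…·T1 = [1 0 5; 0 1 5; 0 0 1]
T5·…·T1 = [1 0 5; 1/2 1 15/2; 0 0 1]
T6·…·T1 = [1 0 5; 1/2 1 23/2; 0 0 1]

T = [1 0 5; 1/2 1 23/2; 0 0 1]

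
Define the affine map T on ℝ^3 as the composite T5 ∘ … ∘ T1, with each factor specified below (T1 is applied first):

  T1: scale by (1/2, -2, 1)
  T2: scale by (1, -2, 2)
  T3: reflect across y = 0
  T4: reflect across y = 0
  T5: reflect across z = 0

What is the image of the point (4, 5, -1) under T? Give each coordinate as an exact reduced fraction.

T(p) = (2, 20, 2)

T1 scale by (1/2, -2, 1): (4, 5, -1) → (2, -10, -1)
T2 scale by (1, -2, 2): (2, -10, -1) → (2, 20, -2)
T3 reflect across y = 0: (2, 20, -2) → (2, -20, -2)
T4 reflect across y = 0: (2, -20, -2) → (2, 20, -2)
T5 reflect across z = 0: (2, 20, -2) → (2, 20, 2)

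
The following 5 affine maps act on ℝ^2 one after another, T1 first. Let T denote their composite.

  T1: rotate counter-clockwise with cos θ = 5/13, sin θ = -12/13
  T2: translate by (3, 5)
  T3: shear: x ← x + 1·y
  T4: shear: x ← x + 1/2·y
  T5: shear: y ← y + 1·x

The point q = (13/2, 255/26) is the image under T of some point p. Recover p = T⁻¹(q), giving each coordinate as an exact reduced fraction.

T1 = [5/13 12/13 0; -12/13 5/13 0; 0 0 1]
T2·T1 = [5/13 12/13 3; -12/13 5/13 5; 0 0 1]
T3·…·T1 = [-7/13 17/13 8; -12/13 5/13 5; 0 0 1]
T4·…·T1 = [-1 3/2 21/2; -12/13 5/13 5; 0 0 1]
T5·…·T1 = [-1 3/2 21/2; -25/13 49/26 31/2; 0 0 1]
det M = 1; M⁻¹ = [49/26 -3/2 45/13; 25/13 -1 -61/13; 0 0 1]
M⁻¹ · (13/2, 255/26)ᵀ = (1, -2)ᵀ

p = (1, -2)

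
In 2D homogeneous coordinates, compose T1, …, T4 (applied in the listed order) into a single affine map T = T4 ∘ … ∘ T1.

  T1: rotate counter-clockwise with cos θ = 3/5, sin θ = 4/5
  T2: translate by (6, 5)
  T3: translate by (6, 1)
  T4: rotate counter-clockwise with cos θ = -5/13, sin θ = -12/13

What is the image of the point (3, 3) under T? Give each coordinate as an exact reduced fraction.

T1 rotate counter-clockwise with cos θ = 3/5, sin θ = 4/5: (3, 3) → (-3/5, 21/5)
T2 translate by (6, 5): (-3/5, 21/5) → (27/5, 46/5)
T3 translate by (6, 1): (27/5, 46/5) → (57/5, 51/5)
T4 rotate counter-clockwise with cos θ = -5/13, sin θ = -12/13: (57/5, 51/5) → (327/65, -939/65)

T(p) = (327/65, -939/65)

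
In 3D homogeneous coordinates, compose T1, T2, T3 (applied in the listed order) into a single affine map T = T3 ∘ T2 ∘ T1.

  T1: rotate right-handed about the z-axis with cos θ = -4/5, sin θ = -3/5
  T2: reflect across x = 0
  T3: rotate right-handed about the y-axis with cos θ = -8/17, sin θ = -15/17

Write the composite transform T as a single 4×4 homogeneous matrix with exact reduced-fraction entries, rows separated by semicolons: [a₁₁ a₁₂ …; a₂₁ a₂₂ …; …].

T1 = [-4/5 3/5 0 0; -3/5 -4/5 0 0; 0 0 1 0; 0 0 0 1]
T2·T1 = [4/5 -3/5 0 0; -3/5 -4/5 0 0; 0 0 1 0; 0 0 0 1]
T3·…·T1 = [-32/85 24/85 -15/17 0; -3/5 -4/5 0 0; 12/17 -9/17 -8/17 0; 0 0 0 1]

T = [-32/85 24/85 -15/17 0; -3/5 -4/5 0 0; 12/17 -9/17 -8/17 0; 0 0 0 1]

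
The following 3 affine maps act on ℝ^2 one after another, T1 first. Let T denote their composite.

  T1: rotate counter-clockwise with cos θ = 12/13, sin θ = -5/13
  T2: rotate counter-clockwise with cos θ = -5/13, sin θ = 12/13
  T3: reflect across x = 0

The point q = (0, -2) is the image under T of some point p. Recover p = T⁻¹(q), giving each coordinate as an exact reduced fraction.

p = (-2, 0)

T1 = [12/13 5/13 0; -5/13 12/13 0; 0 0 1]
T2·T1 = [0 -1 0; 1 0 0; 0 0 1]
T3·…·T1 = [0 1 0; 1 0 0; 0 0 1]
det M = -1; M⁻¹ = [0 1 0; 1 0 0; 0 0 1]
M⁻¹ · (0, -2)ᵀ = (-2, 0)ᵀ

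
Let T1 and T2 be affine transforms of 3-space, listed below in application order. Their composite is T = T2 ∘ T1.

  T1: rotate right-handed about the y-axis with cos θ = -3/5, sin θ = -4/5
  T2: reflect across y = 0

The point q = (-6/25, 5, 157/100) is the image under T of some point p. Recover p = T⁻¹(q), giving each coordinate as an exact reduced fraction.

T1 = [-3/5 0 -4/5 0; 0 1 0 0; 4/5 0 -3/5 0; 0 0 0 1]
T2·T1 = [-3/5 0 -4/5 0; 0 -1 0 0; 4/5 0 -3/5 0; 0 0 0 1]
det M = -1; M⁻¹ = [-3/5 0 4/5 0; 0 -1 0 0; -4/5 0 -3/5 0; 0 0 0 1]
M⁻¹ · (-6/25, 5, 157/100)ᵀ = (7/5, -5, -3/4)ᵀ

p = (7/5, -5, -3/4)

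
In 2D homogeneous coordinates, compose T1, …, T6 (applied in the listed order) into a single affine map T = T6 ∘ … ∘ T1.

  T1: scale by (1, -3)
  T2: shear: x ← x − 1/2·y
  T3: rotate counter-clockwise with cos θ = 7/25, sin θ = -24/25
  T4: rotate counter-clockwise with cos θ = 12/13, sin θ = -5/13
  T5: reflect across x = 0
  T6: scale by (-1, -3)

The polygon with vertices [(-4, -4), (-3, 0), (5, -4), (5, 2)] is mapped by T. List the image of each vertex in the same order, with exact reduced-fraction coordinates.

image vertices: (4236/325, -8394/325), (108/325, -2907/325), (3912/325, 327/325), (-2226/325, 7104/325)

T1 scale by (1, -3): (-4, -4) → (-4, 12); (-3, 0) → (-3, 0); (5, -4) → (5, 12); (5, 2) → (5, -6)
T2 shear: x ← x − 1/2·y: (-4, 12) → (-10, 12); (-3, 0) → (-3, 0); (5, 12) → (-1, 12); (5, -6) → (8, -6)
T3 rotate counter-clockwise with cos θ = 7/25, sin θ = -24/25: (-10, 12) → (218/25, 324/25); (-3, 0) → (-21/25, 72/25); (-1, 12) → (281/25, 108/25); (8, -6) → (-88/25, -234/25)
T4 rotate counter-clockwise with cos θ = 12/13, sin θ = -5/13: (218/25, 324/25) → (4236/325, 2798/325); (-21/25, 72/25) → (108/325, 969/325); (281/25, 108/25) → (3912/325, -109/325); (-88/25, -234/25) → (-2226/325, -2368/325)
T5 reflect across x = 0: (4236/325, 2798/325) → (-4236/325, 2798/325); (108/325, 969/325) → (-108/325, 969/325); (3912/325, -109/325) → (-3912/325, -109/325); (-2226/325, -2368/325) → (2226/325, -2368/325)
T6 scale by (-1, -3): (-4236/325, 2798/325) → (4236/325, -8394/325); (-108/325, 969/325) → (108/325, -2907/325); (-3912/325, -109/325) → (3912/325, 327/325); (2226/325, -2368/325) → (-2226/325, 7104/325)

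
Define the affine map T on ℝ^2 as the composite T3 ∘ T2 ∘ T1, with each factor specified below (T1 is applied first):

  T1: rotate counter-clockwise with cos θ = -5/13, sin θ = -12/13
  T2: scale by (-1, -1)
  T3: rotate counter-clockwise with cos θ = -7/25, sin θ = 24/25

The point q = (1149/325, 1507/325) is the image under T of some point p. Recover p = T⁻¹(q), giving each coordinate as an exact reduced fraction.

p = (-3, -5)

T1 = [-5/13 12/13 0; -12/13 -5/13 0; 0 0 1]
T2·T1 = [5/13 -12/13 0; 12/13 5/13 0; 0 0 1]
T3·…·T1 = [-323/325 -36/325 0; 36/325 -323/325 0; 0 0 1]
det M = 1; M⁻¹ = [-323/325 36/325 0; -36/325 -323/325 0; 0 0 1]
M⁻¹ · (1149/325, 1507/325)ᵀ = (-3, -5)ᵀ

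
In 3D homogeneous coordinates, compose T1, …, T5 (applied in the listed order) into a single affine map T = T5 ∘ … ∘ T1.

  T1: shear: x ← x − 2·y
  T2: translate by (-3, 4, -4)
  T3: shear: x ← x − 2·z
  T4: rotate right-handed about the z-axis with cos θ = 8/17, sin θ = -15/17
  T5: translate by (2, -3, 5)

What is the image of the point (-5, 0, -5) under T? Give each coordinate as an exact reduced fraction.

T1 shear: x ← x − 2·y: (-5, 0, -5) → (-5, 0, -5)
T2 translate by (-3, 4, -4): (-5, 0, -5) → (-8, 4, -9)
T3 shear: x ← x − 2·z: (-8, 4, -9) → (10, 4, -9)
T4 rotate right-handed about the z-axis with cos θ = 8/17, sin θ = -15/17: (10, 4, -9) → (140/17, -118/17, -9)
T5 translate by (2, -3, 5): (140/17, -118/17, -9) → (174/17, -169/17, -4)

T(p) = (174/17, -169/17, -4)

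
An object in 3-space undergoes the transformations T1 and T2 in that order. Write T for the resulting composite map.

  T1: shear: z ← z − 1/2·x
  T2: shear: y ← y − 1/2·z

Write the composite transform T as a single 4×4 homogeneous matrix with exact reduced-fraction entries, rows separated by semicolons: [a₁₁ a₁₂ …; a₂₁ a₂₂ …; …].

T1 = [1 0 0 0; 0 1 0 0; -1/2 0 1 0; 0 0 0 1]
T2·T1 = [1 0 0 0; 1/4 1 -1/2 0; -1/2 0 1 0; 0 0 0 1]

T = [1 0 0 0; 1/4 1 -1/2 0; -1/2 0 1 0; 0 0 0 1]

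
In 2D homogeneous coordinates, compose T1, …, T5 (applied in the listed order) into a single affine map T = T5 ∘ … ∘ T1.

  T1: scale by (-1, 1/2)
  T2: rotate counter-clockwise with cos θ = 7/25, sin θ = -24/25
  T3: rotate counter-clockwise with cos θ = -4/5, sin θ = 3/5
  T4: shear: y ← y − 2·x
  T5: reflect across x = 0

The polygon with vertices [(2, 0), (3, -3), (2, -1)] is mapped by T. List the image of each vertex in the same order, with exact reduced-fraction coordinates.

T1 scale by (-1, 1/2): (2, 0) → (-2, 0); (3, -3) → (-3, -3/2); (2, -1) → (-2, -1/2)
T2 rotate counter-clockwise with cos θ = 7/25, sin θ = -24/25: (-2, 0) → (-14/25, 48/25); (-3, -3/2) → (-57/25, 123/50); (-2, -1/2) → (-26/25, 89/50)
T3 rotate counter-clockwise with cos θ = -4/5, sin θ = 3/5: (-14/25, 48/25) → (-88/125, -234/125); (-57/25, 123/50) → (87/250, -417/125); (-26/25, 89/50) → (-59/250, -256/125)
T4 shear: y ← y − 2·x: (-88/125, -234/125) → (-88/125, -58/125); (87/250, -417/125) → (87/250, -504/125); (-59/250, -256/125) → (-59/250, -197/125)
T5 reflect across x = 0: (-88/125, -58/125) → (88/125, -58/125); (87/250, -504/125) → (-87/250, -504/125); (-59/250, -197/125) → (59/250, -197/125)

image vertices: (88/125, -58/125), (-87/250, -504/125), (59/250, -197/125)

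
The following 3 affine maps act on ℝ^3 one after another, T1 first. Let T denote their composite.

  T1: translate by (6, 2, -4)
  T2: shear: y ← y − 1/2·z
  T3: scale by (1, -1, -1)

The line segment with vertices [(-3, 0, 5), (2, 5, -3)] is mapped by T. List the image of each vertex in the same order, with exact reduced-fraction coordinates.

T1 translate by (6, 2, -4): (-3, 0, 5) → (3, 2, 1); (2, 5, -3) → (8, 7, -7)
T2 shear: y ← y − 1/2·z: (3, 2, 1) → (3, 3/2, 1); (8, 7, -7) → (8, 21/2, -7)
T3 scale by (1, -1, -1): (3, 3/2, 1) → (3, -3/2, -1); (8, 21/2, -7) → (8, -21/2, 7)

image vertices: (3, -3/2, -1), (8, -21/2, 7)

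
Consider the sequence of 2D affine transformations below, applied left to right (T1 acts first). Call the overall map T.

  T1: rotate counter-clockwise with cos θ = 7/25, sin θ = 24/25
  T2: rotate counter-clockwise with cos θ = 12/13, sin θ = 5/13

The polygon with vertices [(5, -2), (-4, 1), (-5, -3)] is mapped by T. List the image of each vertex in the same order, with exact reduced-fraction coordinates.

T1 rotate counter-clockwise with cos θ = 7/25, sin θ = 24/25: (5, -2) → (83/25, 106/25); (-4, 1) → (-52/25, -89/25); (-5, -3) → (37/25, -141/25)
T2 rotate counter-clockwise with cos θ = 12/13, sin θ = 5/13: (83/25, 106/25) → (466/325, 1687/325); (-52/25, -89/25) → (-179/325, -1328/325); (37/25, -141/25) → (1149/325, -1507/325)

image vertices: (466/325, 1687/325), (-179/325, -1328/325), (1149/325, -1507/325)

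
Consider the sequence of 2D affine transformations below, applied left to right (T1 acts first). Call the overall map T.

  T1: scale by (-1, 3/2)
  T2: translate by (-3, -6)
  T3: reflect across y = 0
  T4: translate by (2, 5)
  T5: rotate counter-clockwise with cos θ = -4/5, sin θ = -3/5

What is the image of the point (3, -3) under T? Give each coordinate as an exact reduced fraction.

T(p) = (25/2, -10)

T1 scale by (-1, 3/2): (3, -3) → (-3, -9/2)
T2 translate by (-3, -6): (-3, -9/2) → (-6, -21/2)
T3 reflect across y = 0: (-6, -21/2) → (-6, 21/2)
T4 translate by (2, 5): (-6, 21/2) → (-4, 31/2)
T5 rotate counter-clockwise with cos θ = -4/5, sin θ = -3/5: (-4, 31/2) → (25/2, -10)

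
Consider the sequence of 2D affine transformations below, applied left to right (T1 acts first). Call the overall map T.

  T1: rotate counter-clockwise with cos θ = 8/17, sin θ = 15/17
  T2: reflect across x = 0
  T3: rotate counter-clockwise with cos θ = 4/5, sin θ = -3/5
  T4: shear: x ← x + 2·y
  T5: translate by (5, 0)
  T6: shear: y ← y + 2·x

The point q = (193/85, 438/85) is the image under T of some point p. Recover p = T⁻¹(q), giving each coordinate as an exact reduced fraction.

p = (0, -4)

T1 = [8/17 -15/17 0; 15/17 8/17 0; 0 0 1]
T2·T1 = [-8/17 15/17 0; 15/17 8/17 0; 0 0 1]
T3·…·T1 = [13/85 84/85 0; 84/85 -13/85 0; 0 0 1]
T4·…·T1 = [181/85 58/85 0; 84/85 -13/85 0; 0 0 1]
T5·…·T1 = [181/85 58/85 5; 84/85 -13/85 0; 0 0 1]
T6·…·T1 = [181/85 58/85 5; 446/85 103/85 10; 0 0 1]
det M = -1; M⁻¹ = [-103/85 58/85 -13/17; 446/85 -181/85 -84/17; 0 0 1]
M⁻¹ · (193/85, 438/85)ᵀ = (0, -4)ᵀ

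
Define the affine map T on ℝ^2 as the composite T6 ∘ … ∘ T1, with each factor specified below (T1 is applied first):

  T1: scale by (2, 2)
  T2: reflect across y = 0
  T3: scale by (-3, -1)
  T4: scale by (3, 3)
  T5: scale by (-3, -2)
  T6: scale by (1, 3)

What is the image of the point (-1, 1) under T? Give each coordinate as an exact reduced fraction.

T1 scale by (2, 2): (-1, 1) → (-2, 2)
T2 reflect across y = 0: (-2, 2) → (-2, -2)
T3 scale by (-3, -1): (-2, -2) → (6, 2)
T4 scale by (3, 3): (6, 2) → (18, 6)
T5 scale by (-3, -2): (18, 6) → (-54, -12)
T6 scale by (1, 3): (-54, -12) → (-54, -36)

T(p) = (-54, -36)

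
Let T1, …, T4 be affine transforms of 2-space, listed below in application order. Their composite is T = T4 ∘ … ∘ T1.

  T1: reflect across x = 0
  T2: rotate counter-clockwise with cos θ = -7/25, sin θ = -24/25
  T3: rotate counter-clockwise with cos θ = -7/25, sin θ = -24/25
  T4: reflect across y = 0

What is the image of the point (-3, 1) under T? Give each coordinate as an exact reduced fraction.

T1 reflect across x = 0: (-3, 1) → (3, 1)
T2 rotate counter-clockwise with cos θ = -7/25, sin θ = -24/25: (3, 1) → (3/25, -79/25)
T3 rotate counter-clockwise with cos θ = -7/25, sin θ = -24/25: (3/25, -79/25) → (-1917/625, 481/625)
T4 reflect across y = 0: (-1917/625, 481/625) → (-1917/625, -481/625)

T(p) = (-1917/625, -481/625)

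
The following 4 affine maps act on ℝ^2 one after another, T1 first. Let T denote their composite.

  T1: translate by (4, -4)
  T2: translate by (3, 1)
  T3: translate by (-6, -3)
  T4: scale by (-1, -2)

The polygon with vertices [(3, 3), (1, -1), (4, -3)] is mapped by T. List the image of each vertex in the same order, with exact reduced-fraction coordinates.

T1 translate by (4, -4): (3, 3) → (7, -1); (1, -1) → (5, -5); (4, -3) → (8, -7)
T2 translate by (3, 1): (7, -1) → (10, 0); (5, -5) → (8, -4); (8, -7) → (11, -6)
T3 translate by (-6, -3): (10, 0) → (4, -3); (8, -4) → (2, -7); (11, -6) → (5, -9)
T4 scale by (-1, -2): (4, -3) → (-4, 6); (2, -7) → (-2, 14); (5, -9) → (-5, 18)

image vertices: (-4, 6), (-2, 14), (-5, 18)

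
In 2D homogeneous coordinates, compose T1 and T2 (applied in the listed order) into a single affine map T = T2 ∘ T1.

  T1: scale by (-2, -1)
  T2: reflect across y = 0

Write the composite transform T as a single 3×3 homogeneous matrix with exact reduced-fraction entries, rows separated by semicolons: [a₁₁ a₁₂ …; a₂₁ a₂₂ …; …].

T1 = [-2 0 0; 0 -1 0; 0 0 1]
T2·T1 = [-2 0 0; 0 1 0; 0 0 1]

T = [-2 0 0; 0 1 0; 0 0 1]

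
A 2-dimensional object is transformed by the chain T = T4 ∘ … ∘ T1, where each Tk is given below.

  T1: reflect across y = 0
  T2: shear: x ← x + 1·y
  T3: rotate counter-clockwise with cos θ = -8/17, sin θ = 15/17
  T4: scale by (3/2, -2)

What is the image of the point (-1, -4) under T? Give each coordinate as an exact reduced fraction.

T(p) = (-126/17, -26/17)

T1 reflect across y = 0: (-1, -4) → (-1, 4)
T2 shear: x ← x + 1·y: (-1, 4) → (3, 4)
T3 rotate counter-clockwise with cos θ = -8/17, sin θ = 15/17: (3, 4) → (-84/17, 13/17)
T4 scale by (3/2, -2): (-84/17, 13/17) → (-126/17, -26/17)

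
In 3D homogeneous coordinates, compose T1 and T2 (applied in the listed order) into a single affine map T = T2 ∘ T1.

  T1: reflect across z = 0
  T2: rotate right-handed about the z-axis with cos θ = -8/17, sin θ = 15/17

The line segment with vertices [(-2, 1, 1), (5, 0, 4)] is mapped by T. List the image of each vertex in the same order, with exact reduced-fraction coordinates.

image vertices: (1/17, -38/17, -1), (-40/17, 75/17, -4)

T1 reflect across z = 0: (-2, 1, 1) → (-2, 1, -1); (5, 0, 4) → (5, 0, -4)
T2 rotate right-handed about the z-axis with cos θ = -8/17, sin θ = 15/17: (-2, 1, -1) → (1/17, -38/17, -1); (5, 0, -4) → (-40/17, 75/17, -4)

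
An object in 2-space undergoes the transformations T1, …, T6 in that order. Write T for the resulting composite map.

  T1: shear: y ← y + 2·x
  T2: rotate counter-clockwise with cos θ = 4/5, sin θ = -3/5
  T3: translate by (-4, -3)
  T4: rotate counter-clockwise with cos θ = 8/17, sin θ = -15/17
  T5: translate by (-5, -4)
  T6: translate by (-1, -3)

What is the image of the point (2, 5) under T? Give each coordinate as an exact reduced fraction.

T1 shear: y ← y + 2·x: (2, 5) → (2, 9)
T2 rotate counter-clockwise with cos θ = 4/5, sin θ = -3/5: (2, 9) → (7, 6)
T3 translate by (-4, -3): (7, 6) → (3, 3)
T4 rotate counter-clockwise with cos θ = 8/17, sin θ = -15/17: (3, 3) → (69/17, -21/17)
T5 translate by (-5, -4): (69/17, -21/17) → (-16/17, -89/17)
T6 translate by (-1, -3): (-16/17, -89/17) → (-33/17, -140/17)

T(p) = (-33/17, -140/17)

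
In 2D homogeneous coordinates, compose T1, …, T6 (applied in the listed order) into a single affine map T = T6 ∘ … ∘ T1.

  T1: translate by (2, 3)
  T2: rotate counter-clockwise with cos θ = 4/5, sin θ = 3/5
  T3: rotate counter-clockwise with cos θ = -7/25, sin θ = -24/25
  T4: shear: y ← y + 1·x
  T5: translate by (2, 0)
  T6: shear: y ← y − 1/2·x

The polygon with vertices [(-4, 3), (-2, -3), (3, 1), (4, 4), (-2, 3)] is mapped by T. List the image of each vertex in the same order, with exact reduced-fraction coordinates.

T1 translate by (2, 3): (-4, 3) → (-2, 6); (-2, -3) → (0, 0); (3, 1) → (5, 4); (4, 4) → (6, 7); (-2, 3) → (0, 6)
T2 rotate counter-clockwise with cos θ = 4/5, sin θ = 3/5: (-2, 6) → (-26/5, 18/5); (0, 0) → (0, 0); (5, 4) → (8/5, 31/5); (6, 7) → (3/5, 46/5); (0, 6) → (-18/5, 24/5)
T3 rotate counter-clockwise with cos θ = -7/25, sin θ = -24/25: (-26/5, 18/5) → (614/125, 498/125); (0, 0) → (0, 0); (8/5, 31/5) → (688/125, -409/125); (3/5, 46/5) → (1083/125, -394/125); (-18/5, 24/5) → (702/125, 264/125)
T4 shear: y ← y + 1·x: (614/125, 498/125) → (614/125, 1112/125); (0, 0) → (0, 0); (688/125, -409/125) → (688/125, 279/125); (1083/125, -394/125) → (1083/125, 689/125); (702/125, 264/125) → (702/125, 966/125)
T5 translate by (2, 0): (614/125, 1112/125) → (864/125, 1112/125); (0, 0) → (2, 0); (688/125, 279/125) → (938/125, 279/125); (1083/125, 689/125) → (1333/125, 689/125); (702/125, 966/125) → (952/125, 966/125)
T6 shear: y ← y − 1/2·x: (864/125, 1112/125) → (864/125, 136/25); (2, 0) → (2, -1); (938/125, 279/125) → (938/125, -38/25); (1333/125, 689/125) → (1333/125, 9/50); (952/125, 966/125) → (952/125, 98/25)

image vertices: (864/125, 136/25), (2, -1), (938/125, -38/25), (1333/125, 9/50), (952/125, 98/25)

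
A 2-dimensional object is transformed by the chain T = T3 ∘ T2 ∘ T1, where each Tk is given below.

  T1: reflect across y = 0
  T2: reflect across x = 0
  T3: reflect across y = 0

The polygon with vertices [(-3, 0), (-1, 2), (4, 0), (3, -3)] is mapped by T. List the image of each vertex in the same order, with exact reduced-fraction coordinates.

image vertices: (3, 0), (1, 2), (-4, 0), (-3, -3)

T1 reflect across y = 0: (-3, 0) → (-3, 0); (-1, 2) → (-1, -2); (4, 0) → (4, 0); (3, -3) → (3, 3)
T2 reflect across x = 0: (-3, 0) → (3, 0); (-1, -2) → (1, -2); (4, 0) → (-4, 0); (3, 3) → (-3, 3)
T3 reflect across y = 0: (3, 0) → (3, 0); (1, -2) → (1, 2); (-4, 0) → (-4, 0); (-3, 3) → (-3, -3)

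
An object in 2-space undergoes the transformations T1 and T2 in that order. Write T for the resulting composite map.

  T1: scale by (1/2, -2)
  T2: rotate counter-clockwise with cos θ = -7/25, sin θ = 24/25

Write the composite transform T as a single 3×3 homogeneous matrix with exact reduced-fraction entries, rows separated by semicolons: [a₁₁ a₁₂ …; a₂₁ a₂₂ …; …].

T1 = [1/2 0 0; 0 -2 0; 0 0 1]
T2·T1 = [-7/50 48/25 0; 12/25 14/25 0; 0 0 1]

T = [-7/50 48/25 0; 12/25 14/25 0; 0 0 1]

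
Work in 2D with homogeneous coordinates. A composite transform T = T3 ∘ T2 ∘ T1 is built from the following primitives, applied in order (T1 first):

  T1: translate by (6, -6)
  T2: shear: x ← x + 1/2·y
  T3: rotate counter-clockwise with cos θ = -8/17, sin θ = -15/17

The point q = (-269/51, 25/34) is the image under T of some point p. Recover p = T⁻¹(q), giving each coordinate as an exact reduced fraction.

T1 = [1 0 6; 0 1 -6; 0 0 1]
T2·T1 = [1 1/2 3; 0 1 -6; 0 0 1]
T3·…·T1 = [-8/17 11/17 -114/17; -15/17 -31/34 3/17; 0 0 1]
det M = 1; M⁻¹ = [-31/34 -11/17 -6; 15/17 -8/17 6; 0 0 1]
M⁻¹ · (-269/51, 25/34)ᵀ = (-5/3, 1)ᵀ

p = (-5/3, 1)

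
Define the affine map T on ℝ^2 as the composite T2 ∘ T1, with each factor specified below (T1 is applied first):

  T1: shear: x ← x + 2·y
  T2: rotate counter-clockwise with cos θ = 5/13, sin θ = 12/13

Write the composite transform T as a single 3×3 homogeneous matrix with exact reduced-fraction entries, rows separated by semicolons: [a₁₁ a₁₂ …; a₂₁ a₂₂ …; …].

T = [5/13 -2/13 0; 12/13 29/13 0; 0 0 1]

T1 = [1 2 0; 0 1 0; 0 0 1]
T2·T1 = [5/13 -2/13 0; 12/13 29/13 0; 0 0 1]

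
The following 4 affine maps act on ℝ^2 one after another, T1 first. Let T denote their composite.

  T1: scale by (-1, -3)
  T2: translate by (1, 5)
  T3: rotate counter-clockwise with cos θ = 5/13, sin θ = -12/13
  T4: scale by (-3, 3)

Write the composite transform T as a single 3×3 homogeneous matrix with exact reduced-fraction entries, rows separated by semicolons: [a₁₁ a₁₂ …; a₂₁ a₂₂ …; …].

T = [15/13 108/13 -15; 36/13 -45/13 3; 0 0 1]

T1 = [-1 0 0; 0 -3 0; 0 0 1]
T2·T1 = [-1 0 1; 0 -3 5; 0 0 1]
T3·…·T1 = [-5/13 -36/13 5; 12/13 -15/13 1; 0 0 1]
T4·…·T1 = [15/13 108/13 -15; 36/13 -45/13 3; 0 0 1]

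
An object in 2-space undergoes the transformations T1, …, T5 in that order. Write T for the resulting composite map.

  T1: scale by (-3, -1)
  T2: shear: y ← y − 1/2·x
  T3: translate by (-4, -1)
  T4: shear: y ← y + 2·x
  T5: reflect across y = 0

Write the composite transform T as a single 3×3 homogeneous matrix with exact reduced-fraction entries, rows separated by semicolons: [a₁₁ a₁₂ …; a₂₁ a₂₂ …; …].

T = [-3 0 -4; 9/2 1 9; 0 0 1]

T1 = [-3 0 0; 0 -1 0; 0 0 1]
T2·T1 = [-3 0 0; 3/2 -1 0; 0 0 1]
T3·…·T1 = [-3 0 -4; 3/2 -1 -1; 0 0 1]
T4·…·T1 = [-3 0 -4; -9/2 -1 -9; 0 0 1]
T5·…·T1 = [-3 0 -4; 9/2 1 9; 0 0 1]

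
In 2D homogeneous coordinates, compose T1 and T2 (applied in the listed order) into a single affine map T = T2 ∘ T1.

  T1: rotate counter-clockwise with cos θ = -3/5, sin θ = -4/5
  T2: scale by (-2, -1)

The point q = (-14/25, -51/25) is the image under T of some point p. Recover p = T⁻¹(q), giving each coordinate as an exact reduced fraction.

T1 = [-3/5 4/5 0; -4/5 -3/5 0; 0 0 1]
T2·T1 = [6/5 -8/5 0; 4/5 3/5 0; 0 0 1]
det M = 2; M⁻¹ = [3/10 4/5 0; -2/5 3/5 0; 0 0 1]
M⁻¹ · (-14/25, -51/25)ᵀ = (-9/5, -1)ᵀ

p = (-9/5, -1)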